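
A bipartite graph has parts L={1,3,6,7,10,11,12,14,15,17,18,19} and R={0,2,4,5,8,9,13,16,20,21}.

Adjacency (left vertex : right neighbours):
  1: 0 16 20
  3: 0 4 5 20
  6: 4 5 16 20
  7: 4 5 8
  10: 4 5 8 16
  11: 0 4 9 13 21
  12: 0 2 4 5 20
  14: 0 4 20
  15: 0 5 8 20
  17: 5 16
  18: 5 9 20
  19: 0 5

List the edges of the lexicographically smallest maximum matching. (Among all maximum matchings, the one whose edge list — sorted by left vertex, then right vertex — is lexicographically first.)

Lex-smallest maximum matching: {(1,0), (3,4), (6,5), (7,8), (10,16), (11,13), (12,2), (14,20), (18,9)}

|M| = 9 (so the lex-smallest maximum matching has 9 edges)
process left vertices in ascending order; for each, take the smallest-labelled available neighbour that still permits 9 edges overall, or leave it unmatched if none does
lex-smallest matching: {1-0, 3-4, 6-5, 7-8, 10-16, 11-13, 12-2, 14-20, 18-9}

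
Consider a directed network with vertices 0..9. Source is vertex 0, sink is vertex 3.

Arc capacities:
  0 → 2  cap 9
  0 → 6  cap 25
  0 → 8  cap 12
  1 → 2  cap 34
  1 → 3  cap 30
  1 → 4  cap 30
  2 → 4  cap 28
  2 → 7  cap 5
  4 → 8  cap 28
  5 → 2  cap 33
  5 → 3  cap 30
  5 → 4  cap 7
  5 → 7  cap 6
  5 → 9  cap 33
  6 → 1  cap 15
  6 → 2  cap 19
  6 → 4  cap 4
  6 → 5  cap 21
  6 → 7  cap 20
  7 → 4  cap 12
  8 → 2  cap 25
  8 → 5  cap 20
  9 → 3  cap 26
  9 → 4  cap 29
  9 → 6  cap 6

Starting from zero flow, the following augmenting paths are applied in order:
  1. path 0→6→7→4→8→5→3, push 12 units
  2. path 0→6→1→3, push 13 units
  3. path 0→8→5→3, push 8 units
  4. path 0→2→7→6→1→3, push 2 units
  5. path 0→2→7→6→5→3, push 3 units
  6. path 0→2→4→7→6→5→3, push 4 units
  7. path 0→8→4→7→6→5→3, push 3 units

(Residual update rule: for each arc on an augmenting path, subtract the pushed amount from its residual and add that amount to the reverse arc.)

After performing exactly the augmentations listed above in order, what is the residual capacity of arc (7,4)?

after path 1 (0→6→7→4→8→5→3, push 12): res(7,4)=0
after path 2 (0→6→1→3, push 13): res(7,4)=0
after path 3 (0→8→5→3, push 8): res(7,4)=0
after path 4 (0→2→7→6→1→3, push 2): res(7,4)=0
after path 5 (0→2→7→6→5→3, push 3): res(7,4)=0
after path 6 (0→2→4→7→6→5→3, push 4): res(7,4)=4
after path 7 (0→8→4→7→6→5→3, push 3): res(7,4)=7

Residual capacity of (7,4): 7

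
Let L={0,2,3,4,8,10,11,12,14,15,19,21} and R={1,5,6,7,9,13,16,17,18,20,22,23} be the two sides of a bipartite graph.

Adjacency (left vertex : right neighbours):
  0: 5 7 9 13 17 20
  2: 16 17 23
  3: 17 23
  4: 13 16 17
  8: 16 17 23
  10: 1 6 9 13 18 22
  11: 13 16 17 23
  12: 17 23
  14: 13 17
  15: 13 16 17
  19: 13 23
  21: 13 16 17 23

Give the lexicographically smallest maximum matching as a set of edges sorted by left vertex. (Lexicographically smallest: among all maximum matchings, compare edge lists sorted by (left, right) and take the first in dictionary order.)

|M| = 6 (so the lex-smallest maximum matching has 6 edges)
process left vertices in ascending order; for each, take the smallest-labelled available neighbour that still permits 6 edges overall, or leave it unmatched if none does
lex-smallest matching: {0-5, 2-16, 3-17, 4-13, 8-23, 10-1}

Lex-smallest maximum matching: {(0,5), (2,16), (3,17), (4,13), (8,23), (10,1)}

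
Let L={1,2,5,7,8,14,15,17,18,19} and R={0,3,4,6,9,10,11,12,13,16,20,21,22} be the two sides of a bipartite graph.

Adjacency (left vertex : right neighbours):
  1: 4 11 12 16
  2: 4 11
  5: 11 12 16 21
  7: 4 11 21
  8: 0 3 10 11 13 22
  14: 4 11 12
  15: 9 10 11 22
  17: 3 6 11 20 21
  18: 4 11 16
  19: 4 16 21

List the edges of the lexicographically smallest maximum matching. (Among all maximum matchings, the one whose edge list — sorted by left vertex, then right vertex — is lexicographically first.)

|M| = 8 (so the lex-smallest maximum matching has 8 edges)
process left vertices in ascending order; for each, take the smallest-labelled available neighbour that still permits 8 edges overall, or leave it unmatched if none does
lex-smallest matching: {1-4, 2-11, 5-12, 7-21, 8-0, 15-9, 17-3, 18-16}

Lex-smallest maximum matching: {(1,4), (2,11), (5,12), (7,21), (8,0), (15,9), (17,3), (18,16)}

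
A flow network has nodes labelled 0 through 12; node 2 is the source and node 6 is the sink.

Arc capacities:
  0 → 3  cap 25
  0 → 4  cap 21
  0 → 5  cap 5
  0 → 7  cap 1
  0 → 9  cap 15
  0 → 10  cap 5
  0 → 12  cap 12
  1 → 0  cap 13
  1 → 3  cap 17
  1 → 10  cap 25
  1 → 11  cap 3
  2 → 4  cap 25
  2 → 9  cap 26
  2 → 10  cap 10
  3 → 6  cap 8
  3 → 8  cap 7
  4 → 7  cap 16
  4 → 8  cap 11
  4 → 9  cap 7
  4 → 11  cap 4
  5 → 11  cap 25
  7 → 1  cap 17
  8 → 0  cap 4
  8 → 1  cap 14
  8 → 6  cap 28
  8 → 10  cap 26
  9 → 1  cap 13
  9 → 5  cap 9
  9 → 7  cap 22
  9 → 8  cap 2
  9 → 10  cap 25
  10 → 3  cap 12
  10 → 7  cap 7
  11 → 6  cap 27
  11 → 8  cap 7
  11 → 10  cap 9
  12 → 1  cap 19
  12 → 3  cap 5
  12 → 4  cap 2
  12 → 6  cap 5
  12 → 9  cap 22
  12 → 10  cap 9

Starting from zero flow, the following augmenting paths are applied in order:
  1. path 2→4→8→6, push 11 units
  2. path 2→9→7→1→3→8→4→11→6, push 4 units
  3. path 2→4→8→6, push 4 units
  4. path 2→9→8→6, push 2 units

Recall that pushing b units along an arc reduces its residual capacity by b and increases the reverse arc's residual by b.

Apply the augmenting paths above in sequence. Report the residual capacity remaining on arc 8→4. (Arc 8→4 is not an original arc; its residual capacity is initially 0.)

Residual capacity of (8,4): 11

after path 1 (2→4→8→6, push 11): res(8,4)=11
after path 2 (2→9→7→1→3→8→4→11→6, push 4): res(8,4)=7
after path 3 (2→4→8→6, push 4): res(8,4)=11
after path 4 (2→9→8→6, push 2): res(8,4)=11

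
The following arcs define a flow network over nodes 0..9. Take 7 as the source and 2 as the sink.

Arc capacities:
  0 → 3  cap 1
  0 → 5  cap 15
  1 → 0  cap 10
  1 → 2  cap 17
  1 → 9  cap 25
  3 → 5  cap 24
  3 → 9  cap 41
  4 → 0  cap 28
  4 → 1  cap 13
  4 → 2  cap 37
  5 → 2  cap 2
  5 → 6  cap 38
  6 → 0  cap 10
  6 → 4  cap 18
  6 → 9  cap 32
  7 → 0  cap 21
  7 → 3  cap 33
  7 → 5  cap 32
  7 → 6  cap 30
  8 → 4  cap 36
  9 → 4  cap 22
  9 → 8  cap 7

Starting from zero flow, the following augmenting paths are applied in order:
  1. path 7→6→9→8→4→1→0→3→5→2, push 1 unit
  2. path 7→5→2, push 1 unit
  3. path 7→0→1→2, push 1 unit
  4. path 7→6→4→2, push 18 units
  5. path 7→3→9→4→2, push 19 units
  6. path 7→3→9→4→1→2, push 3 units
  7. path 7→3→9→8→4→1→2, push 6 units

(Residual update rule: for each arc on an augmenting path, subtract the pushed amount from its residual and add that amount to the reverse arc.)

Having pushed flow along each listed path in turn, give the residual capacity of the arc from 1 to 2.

after path 1 (7→6→9→8→4→1→0→3→5→2, push 1): res(1,2)=17
after path 2 (7→5→2, push 1): res(1,2)=17
after path 3 (7→0→1→2, push 1): res(1,2)=16
after path 4 (7→6→4→2, push 18): res(1,2)=16
after path 5 (7→3→9→4→2, push 19): res(1,2)=16
after path 6 (7→3→9→4→1→2, push 3): res(1,2)=13
after path 7 (7→3→9→8→4→1→2, push 6): res(1,2)=7

Residual capacity of (1,2): 7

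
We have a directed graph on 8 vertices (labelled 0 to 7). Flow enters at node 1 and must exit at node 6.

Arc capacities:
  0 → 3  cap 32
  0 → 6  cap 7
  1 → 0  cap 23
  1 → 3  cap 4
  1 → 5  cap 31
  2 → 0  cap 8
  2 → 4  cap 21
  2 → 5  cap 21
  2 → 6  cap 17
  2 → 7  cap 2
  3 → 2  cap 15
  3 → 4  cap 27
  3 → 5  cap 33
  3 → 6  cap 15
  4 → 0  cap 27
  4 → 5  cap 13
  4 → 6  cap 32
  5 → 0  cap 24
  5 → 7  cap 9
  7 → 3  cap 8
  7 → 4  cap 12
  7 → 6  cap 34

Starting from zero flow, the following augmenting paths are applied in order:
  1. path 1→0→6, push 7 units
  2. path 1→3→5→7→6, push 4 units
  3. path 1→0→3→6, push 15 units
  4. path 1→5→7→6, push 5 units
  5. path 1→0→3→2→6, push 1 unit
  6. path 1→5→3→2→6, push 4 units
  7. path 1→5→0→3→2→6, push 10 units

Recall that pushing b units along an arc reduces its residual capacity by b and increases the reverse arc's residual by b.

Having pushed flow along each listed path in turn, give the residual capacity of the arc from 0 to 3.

Residual capacity of (0,3): 6

after path 1 (1→0→6, push 7): res(0,3)=32
after path 2 (1→3→5→7→6, push 4): res(0,3)=32
after path 3 (1→0→3→6, push 15): res(0,3)=17
after path 4 (1→5→7→6, push 5): res(0,3)=17
after path 5 (1→0→3→2→6, push 1): res(0,3)=16
after path 6 (1→5→3→2→6, push 4): res(0,3)=16
after path 7 (1→5→0→3→2→6, push 10): res(0,3)=6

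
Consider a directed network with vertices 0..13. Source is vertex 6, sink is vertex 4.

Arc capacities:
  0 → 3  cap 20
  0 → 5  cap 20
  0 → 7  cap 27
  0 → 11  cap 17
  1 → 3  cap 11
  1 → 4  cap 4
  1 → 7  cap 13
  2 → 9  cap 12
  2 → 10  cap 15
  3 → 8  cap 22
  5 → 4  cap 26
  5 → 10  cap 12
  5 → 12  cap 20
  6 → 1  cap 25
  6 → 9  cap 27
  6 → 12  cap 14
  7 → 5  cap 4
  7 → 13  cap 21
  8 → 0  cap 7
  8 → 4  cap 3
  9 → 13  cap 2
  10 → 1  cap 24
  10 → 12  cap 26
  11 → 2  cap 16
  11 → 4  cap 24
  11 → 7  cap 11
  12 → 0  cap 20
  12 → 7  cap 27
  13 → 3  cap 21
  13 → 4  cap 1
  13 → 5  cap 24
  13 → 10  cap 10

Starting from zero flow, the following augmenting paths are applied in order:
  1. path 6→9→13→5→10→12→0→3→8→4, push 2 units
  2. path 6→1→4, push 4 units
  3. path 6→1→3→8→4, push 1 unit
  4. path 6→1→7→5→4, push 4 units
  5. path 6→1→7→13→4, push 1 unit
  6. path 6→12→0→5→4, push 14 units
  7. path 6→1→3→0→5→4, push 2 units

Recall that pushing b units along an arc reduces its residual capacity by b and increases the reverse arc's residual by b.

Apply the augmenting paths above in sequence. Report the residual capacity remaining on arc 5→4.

after path 1 (6→9→13→5→10→12→0→3→8→4, push 2): res(5,4)=26
after path 2 (6→1→4, push 4): res(5,4)=26
after path 3 (6→1→3→8→4, push 1): res(5,4)=26
after path 4 (6→1→7→5→4, push 4): res(5,4)=22
after path 5 (6→1→7→13→4, push 1): res(5,4)=22
after path 6 (6→12→0→5→4, push 14): res(5,4)=8
after path 7 (6→1→3→0→5→4, push 2): res(5,4)=6

Residual capacity of (5,4): 6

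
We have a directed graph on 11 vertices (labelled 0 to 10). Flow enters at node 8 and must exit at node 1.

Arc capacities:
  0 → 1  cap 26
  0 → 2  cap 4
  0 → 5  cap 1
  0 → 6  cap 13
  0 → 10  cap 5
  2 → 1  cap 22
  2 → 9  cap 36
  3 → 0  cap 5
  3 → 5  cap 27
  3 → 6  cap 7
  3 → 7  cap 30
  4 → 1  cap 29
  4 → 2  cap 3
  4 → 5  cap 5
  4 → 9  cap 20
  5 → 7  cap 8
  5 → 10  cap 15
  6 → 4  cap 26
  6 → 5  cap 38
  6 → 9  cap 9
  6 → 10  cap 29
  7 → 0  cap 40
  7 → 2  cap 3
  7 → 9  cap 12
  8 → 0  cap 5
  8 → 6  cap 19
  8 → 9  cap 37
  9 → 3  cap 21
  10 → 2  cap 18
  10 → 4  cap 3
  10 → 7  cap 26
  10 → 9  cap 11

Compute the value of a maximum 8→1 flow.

Maximum flow value: 45

augment #1: 8→0→1 bottleneck 5, total now 5
augment #2: 8→6→4→1 bottleneck 19, total now 24
augment #3: 8→9→3→0→1 bottleneck 5, total now 29
augment #4: 8→9→3→6→4→1 bottleneck 7, total now 36
augment #5: 8→9→3→7→0→1 bottleneck 9, total now 45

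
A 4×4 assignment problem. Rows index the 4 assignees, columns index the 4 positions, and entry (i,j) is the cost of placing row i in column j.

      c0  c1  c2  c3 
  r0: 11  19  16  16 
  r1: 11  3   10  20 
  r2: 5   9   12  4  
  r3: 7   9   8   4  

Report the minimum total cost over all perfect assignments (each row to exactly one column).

optimal assignment: row0→col0 (cost 11), row1→col1 (cost 3), row2→col3 (cost 4), row3→col2 (cost 8)
total = 11 + 3 + 4 + 8 = 26

Minimum assignment cost: 26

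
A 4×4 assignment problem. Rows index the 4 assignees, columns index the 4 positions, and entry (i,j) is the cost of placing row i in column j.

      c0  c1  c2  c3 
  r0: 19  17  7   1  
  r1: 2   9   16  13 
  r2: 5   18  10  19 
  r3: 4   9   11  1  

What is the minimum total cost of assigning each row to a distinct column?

Minimum assignment cost: 22

one of 2 optimal assignments: row0→col2 (cost 7), row1→col1 (cost 9), row2→col0 (cost 5), row3→col3 (cost 1)
total = 7 + 9 + 5 + 1 = 22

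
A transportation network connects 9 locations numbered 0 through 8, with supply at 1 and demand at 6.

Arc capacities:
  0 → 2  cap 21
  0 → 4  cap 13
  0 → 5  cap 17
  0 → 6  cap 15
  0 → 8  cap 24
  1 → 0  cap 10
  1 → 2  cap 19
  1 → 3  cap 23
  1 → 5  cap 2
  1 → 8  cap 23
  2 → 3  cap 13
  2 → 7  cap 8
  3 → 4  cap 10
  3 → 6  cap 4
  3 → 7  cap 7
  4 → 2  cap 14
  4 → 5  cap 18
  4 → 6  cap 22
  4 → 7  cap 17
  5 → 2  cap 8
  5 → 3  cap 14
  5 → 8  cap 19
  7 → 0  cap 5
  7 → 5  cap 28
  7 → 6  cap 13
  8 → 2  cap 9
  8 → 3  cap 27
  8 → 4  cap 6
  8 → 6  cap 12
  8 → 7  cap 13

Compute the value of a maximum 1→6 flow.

Maximum flow value: 60

augment #1: 1→0→6 bottleneck 10, total now 10
augment #2: 1→3→6 bottleneck 4, total now 14
augment #3: 1→8→6 bottleneck 12, total now 26
augment #4: 1→2→7→6 bottleneck 8, total now 34
augment #5: 1→3→4→6 bottleneck 10, total now 44
augment #6: 1→3→7→6 bottleneck 5, total now 49
augment #7: 1→8→4→6 bottleneck 6, total now 55
augment #8: 1→3→7→0→6 bottleneck 2, total now 57
augment #9: 1→8→7→0→6 bottleneck 3, total now 60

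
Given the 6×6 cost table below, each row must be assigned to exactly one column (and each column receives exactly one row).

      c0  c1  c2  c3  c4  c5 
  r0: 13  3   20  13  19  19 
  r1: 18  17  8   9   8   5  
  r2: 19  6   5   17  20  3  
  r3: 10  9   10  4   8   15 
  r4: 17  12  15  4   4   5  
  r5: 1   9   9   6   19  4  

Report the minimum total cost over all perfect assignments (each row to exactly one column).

optimal assignment: row0→col1 (cost 3), row1→col5 (cost 5), row2→col2 (cost 5), row3→col3 (cost 4), row4→col4 (cost 4), row5→col0 (cost 1)
total = 3 + 5 + 5 + 4 + 4 + 1 = 22

Minimum assignment cost: 22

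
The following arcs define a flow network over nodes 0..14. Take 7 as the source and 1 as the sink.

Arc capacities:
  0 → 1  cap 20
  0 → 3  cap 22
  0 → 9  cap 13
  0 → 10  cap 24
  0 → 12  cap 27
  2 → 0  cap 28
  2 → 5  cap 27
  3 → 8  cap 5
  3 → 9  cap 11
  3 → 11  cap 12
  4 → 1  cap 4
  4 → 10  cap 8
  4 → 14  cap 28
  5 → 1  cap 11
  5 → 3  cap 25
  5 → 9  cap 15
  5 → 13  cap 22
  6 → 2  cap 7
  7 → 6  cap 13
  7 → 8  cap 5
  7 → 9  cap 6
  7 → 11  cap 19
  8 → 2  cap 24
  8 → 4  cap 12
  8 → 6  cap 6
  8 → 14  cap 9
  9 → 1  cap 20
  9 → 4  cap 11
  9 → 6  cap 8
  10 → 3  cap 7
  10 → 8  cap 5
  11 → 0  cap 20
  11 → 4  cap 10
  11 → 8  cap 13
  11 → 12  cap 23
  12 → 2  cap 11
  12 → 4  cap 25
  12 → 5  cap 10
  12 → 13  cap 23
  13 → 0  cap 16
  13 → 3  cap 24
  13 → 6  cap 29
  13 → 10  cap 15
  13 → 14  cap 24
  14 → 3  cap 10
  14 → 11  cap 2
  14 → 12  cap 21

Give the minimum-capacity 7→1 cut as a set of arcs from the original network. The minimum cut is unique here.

augment #1: 7→9→1 push 6
augment #2: 7→8→4→1 push 4
augment #3: 7→11→0→1 push 19
augment #4: 7→6→2→0→1 push 1
augment #5: 7→6→2→5→1 push 6
augment #6: 7→8→2→5→1 push 1
max flow = 37; residual-reachable set from 7 gives S-side
cut edges (S→T): {(6,2), (7,8), (7,9), (7,11)} total cap 37

Min-cut arcs: {(6,2), (7,8), (7,9), (7,11)} (total capacity 37)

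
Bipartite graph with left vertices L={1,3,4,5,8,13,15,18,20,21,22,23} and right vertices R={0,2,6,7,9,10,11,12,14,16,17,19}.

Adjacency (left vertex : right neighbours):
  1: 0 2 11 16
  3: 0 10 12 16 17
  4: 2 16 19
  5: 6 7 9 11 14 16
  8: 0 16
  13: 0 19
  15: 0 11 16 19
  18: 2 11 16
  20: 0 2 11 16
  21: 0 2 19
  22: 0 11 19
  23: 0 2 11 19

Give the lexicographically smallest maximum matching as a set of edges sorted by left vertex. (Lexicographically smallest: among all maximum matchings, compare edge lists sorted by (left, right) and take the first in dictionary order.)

Lex-smallest maximum matching: {(1,0), (3,10), (4,2), (5,6), (8,16), (13,19), (15,11)}

|M| = 7 (so the lex-smallest maximum matching has 7 edges)
process left vertices in ascending order; for each, take the smallest-labelled available neighbour that still permits 7 edges overall, or leave it unmatched if none does
lex-smallest matching: {1-0, 3-10, 4-2, 5-6, 8-16, 13-19, 15-11}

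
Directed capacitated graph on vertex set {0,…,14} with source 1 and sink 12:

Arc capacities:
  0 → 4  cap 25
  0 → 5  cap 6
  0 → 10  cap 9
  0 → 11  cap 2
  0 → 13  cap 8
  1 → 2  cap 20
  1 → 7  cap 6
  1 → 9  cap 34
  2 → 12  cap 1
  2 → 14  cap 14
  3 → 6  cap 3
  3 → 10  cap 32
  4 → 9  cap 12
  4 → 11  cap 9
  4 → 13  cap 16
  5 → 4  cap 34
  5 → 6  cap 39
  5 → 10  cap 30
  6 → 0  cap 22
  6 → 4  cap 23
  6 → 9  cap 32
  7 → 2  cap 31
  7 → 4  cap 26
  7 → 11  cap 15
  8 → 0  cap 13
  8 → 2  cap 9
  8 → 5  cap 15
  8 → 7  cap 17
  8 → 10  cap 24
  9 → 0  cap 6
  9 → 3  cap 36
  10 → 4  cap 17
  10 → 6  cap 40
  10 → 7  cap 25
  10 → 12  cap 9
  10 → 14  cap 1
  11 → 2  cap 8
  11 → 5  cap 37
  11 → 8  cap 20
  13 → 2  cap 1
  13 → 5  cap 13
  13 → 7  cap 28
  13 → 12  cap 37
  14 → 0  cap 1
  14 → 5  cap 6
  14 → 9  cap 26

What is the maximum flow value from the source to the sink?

Maximum flow value: 34

augment #1: 1→2→12 bottleneck 1, total now 1
augment #2: 1→7→4→13→12 bottleneck 6, total now 7
augment #3: 1→9→0→10→12 bottleneck 6, total now 13
augment #4: 1→9→3→10→12 bottleneck 3, total now 16
augment #5: 1→2→14→0→13→12 bottleneck 1, total now 17
augment #6: 1→2→14→5→4→13→12 bottleneck 6, total now 23
augment #7: 1→9→3→6→0→13→12 bottleneck 3, total now 26
augment #8: 1→9→3→10→0→13→12 bottleneck 4, total now 30
augment #9: 1→9→3→10→4→13→12 bottleneck 4, total now 34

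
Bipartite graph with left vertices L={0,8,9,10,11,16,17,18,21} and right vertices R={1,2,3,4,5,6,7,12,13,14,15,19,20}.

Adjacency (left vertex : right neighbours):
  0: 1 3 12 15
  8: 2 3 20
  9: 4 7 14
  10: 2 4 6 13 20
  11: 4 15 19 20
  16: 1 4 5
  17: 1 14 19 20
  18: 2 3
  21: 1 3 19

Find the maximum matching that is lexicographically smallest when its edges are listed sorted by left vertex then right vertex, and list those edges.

|M| = 9 (so the lex-smallest maximum matching has 9 edges)
process left vertices in ascending order; for each, take the smallest-labelled available neighbour that still permits 9 edges overall, or leave it unmatched if none does
lex-smallest matching: {0-1, 8-2, 9-4, 10-6, 11-15, 16-5, 17-14, 18-3, 21-19}

Lex-smallest maximum matching: {(0,1), (8,2), (9,4), (10,6), (11,15), (16,5), (17,14), (18,3), (21,19)}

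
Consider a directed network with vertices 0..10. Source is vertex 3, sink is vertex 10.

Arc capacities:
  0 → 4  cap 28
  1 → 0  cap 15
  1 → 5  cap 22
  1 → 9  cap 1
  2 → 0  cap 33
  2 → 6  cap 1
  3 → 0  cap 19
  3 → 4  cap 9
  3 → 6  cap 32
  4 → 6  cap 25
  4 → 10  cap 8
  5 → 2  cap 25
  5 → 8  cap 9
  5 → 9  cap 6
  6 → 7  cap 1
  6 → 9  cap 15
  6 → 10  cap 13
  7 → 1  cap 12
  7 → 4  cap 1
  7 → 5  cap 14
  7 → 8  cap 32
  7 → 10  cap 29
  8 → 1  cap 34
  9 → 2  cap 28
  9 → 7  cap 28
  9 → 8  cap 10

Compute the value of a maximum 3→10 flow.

Maximum flow value: 37

augment #1: 3→4→10 bottleneck 8, total now 8
augment #2: 3→6→10 bottleneck 13, total now 21
augment #3: 3→6→7→10 bottleneck 1, total now 22
augment #4: 3→6→9→7→10 bottleneck 15, total now 37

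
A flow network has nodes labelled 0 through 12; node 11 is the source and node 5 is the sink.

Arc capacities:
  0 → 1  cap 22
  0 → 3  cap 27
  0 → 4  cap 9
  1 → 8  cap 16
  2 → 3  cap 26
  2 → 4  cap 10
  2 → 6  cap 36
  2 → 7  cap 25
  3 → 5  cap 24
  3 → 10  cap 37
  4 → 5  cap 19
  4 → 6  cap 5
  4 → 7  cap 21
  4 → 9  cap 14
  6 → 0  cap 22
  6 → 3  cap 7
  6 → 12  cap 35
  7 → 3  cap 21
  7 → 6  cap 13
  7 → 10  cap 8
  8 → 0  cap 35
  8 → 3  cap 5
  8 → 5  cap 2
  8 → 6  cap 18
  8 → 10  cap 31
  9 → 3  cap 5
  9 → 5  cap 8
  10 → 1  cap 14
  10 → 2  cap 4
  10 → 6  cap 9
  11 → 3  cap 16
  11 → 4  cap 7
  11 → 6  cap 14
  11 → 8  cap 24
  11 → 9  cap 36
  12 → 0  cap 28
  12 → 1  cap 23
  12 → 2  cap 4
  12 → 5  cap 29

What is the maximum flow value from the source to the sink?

augment #1: 11→3→5 bottleneck 16, total now 16
augment #2: 11→4→5 bottleneck 7, total now 23
augment #3: 11→8→5 bottleneck 2, total now 25
augment #4: 11→9→5 bottleneck 8, total now 33
augment #5: 11→6→3→5 bottleneck 7, total now 40
augment #6: 11→6→12→5 bottleneck 7, total now 47
augment #7: 11→8→3→5 bottleneck 1, total now 48
augment #8: 11→8→0→4→5 bottleneck 9, total now 57
augment #9: 11→8→6→12→5 bottleneck 12, total now 69
augment #10: 11→9→3→6→12→5 bottleneck 5, total now 74

Maximum flow value: 74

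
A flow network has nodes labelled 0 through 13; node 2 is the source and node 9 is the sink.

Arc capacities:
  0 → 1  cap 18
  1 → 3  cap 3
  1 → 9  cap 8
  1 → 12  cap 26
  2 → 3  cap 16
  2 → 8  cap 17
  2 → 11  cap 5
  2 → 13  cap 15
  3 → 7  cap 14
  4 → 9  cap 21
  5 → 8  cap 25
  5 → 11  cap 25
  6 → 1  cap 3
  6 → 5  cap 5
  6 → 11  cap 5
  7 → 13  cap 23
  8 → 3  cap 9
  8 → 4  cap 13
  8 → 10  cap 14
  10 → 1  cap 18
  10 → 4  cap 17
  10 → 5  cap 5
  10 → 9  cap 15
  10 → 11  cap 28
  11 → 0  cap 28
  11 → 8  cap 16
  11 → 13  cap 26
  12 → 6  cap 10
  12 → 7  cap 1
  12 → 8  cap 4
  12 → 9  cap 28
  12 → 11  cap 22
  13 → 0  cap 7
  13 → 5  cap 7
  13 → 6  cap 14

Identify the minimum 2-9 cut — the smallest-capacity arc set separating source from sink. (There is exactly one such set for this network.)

augment #1: 2→8→4→9 push 13
augment #2: 2→8→10→9 push 4
augment #3: 2→11→0→1→9 push 5
augment #4: 2→13→0→1→9 push 3
augment #5: 2→13→0→1→12→9 push 4
augment #6: 2→13→5→8→10→9 push 7
augment #7: 2→13→6→1→12→9 push 1
augment #8: 2→3→7→13→6→1→12→9 push 2
augment #9: 2→3→7→13→6→5→8→10→9 push 3
augment #10: 2→3→7→13→6→11→0→1→12→9 push 5
augment #11: 2→3→7→13→6→5→11→0→1→12→9 push 1
max flow = 48; residual-reachable set from 2 gives S-side
cut edges (S→T): {(0,1), (6,1), (8,4), (8,10)} total cap 48

Min-cut arcs: {(0,1), (6,1), (8,4), (8,10)} (total capacity 48)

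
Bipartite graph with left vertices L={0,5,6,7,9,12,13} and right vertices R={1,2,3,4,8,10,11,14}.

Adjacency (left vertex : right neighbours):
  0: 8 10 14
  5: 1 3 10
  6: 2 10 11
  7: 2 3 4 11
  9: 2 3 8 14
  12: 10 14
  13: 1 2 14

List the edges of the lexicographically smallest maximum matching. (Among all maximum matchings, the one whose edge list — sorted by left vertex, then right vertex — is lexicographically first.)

|M| = 7 (so the lex-smallest maximum matching has 7 edges)
process left vertices in ascending order; for each, take the smallest-labelled available neighbour that still permits 7 edges overall, or leave it unmatched if none does
lex-smallest matching: {0-8, 5-1, 6-2, 7-4, 9-3, 12-10, 13-14}

Lex-smallest maximum matching: {(0,8), (5,1), (6,2), (7,4), (9,3), (12,10), (13,14)}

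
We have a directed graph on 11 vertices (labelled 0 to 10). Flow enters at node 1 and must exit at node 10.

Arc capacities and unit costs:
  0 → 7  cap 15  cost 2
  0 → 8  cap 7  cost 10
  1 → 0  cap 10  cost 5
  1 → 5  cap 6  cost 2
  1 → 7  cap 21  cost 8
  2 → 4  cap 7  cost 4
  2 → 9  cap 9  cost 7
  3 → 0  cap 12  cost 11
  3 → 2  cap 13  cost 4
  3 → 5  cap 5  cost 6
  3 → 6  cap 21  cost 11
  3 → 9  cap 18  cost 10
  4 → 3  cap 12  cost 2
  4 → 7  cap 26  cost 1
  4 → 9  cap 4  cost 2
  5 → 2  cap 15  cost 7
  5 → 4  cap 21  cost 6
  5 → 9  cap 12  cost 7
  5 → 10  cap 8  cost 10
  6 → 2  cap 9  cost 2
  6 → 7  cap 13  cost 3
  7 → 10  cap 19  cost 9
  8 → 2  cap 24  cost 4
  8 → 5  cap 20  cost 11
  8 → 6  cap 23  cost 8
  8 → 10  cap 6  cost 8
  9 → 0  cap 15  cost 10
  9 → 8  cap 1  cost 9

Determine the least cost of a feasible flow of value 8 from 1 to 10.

shortest-cost path #1: 1→5→10 push 6 @ unit cost 12 (adds 72)
shortest-cost path #2: 1→0→7→10 push 2 @ unit cost 16 (adds 32)
total cost = 104

Minimum cost for 8 units: 104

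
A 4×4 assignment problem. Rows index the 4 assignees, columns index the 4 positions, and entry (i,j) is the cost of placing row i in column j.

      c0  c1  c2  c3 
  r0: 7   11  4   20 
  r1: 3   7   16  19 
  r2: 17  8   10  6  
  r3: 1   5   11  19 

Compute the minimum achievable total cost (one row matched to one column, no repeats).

Minimum assignment cost: 18

one of 2 optimal assignments: row0→col2 (cost 4), row1→col0 (cost 3), row2→col3 (cost 6), row3→col1 (cost 5)
total = 4 + 3 + 6 + 5 = 18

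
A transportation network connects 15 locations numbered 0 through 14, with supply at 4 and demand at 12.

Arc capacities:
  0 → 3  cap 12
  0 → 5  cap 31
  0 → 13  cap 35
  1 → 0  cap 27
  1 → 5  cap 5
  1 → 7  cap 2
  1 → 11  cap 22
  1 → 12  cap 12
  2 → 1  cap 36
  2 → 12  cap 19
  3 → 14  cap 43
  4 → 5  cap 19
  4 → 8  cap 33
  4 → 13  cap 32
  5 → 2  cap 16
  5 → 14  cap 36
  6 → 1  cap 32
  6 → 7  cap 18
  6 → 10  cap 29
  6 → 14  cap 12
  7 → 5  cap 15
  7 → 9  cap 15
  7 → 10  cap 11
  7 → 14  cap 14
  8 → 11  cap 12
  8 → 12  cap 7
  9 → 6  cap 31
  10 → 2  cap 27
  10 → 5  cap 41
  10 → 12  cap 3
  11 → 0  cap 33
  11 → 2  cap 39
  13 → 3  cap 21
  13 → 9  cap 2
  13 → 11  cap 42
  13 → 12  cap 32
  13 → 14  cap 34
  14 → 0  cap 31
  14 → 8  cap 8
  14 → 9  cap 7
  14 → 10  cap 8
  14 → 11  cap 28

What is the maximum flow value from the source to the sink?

augment #1: 4→8→12 bottleneck 7, total now 7
augment #2: 4→13→12 bottleneck 32, total now 39
augment #3: 4→5→2→12 bottleneck 16, total now 55
augment #4: 4→5→14→10→12 bottleneck 3, total now 58
augment #5: 4→8→11→2→12 bottleneck 3, total now 61
augment #6: 4→8→11→2→1→12 bottleneck 9, total now 70

Maximum flow value: 70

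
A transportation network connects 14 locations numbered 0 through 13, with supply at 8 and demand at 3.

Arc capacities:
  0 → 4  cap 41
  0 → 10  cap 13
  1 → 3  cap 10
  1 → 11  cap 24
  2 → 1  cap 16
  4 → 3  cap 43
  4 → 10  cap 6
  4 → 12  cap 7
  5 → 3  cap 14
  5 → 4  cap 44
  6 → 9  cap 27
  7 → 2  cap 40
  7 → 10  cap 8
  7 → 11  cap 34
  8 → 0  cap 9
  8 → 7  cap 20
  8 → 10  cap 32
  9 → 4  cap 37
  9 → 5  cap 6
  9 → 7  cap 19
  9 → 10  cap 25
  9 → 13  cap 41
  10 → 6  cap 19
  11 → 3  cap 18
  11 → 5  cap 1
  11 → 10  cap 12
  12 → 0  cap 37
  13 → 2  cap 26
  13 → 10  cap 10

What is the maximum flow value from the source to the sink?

Maximum flow value: 48

augment #1: 8→0→4→3 bottleneck 9, total now 9
augment #2: 8→7→11→3 bottleneck 18, total now 27
augment #3: 8→7→2→1→3 bottleneck 2, total now 29
augment #4: 8→10→6→9→4→3 bottleneck 19, total now 48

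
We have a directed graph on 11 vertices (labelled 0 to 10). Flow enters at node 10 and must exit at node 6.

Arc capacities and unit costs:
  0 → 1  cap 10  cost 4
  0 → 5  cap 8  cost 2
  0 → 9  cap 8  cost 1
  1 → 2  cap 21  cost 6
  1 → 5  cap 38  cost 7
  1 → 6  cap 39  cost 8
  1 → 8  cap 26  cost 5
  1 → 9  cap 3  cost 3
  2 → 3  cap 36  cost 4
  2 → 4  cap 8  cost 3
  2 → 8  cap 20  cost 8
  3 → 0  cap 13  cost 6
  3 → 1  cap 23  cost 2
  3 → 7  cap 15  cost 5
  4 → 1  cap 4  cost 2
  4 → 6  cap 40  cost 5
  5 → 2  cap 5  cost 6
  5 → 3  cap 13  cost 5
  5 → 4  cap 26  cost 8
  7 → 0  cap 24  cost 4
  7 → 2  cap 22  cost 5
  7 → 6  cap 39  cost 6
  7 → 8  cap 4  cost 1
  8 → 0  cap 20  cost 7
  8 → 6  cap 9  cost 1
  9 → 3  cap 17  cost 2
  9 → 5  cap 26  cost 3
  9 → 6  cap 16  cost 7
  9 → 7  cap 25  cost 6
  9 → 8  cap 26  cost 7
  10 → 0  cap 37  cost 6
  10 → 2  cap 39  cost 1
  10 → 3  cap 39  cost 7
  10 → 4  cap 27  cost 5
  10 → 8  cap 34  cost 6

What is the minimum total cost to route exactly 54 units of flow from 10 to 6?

shortest-cost path #1: 10→8→6 push 9 @ unit cost 7 (adds 63)
shortest-cost path #2: 10→2→4→6 push 8 @ unit cost 9 (adds 72)
shortest-cost path #3: 10→4→6 push 27 @ unit cost 10 (adds 270)
shortest-cost path #4: 10→0→9→6 push 8 @ unit cost 14 (adds 112)
shortest-cost path #5: 10→2→3→1→6 push 2 @ unit cost 15 (adds 30)
total cost = 547

Minimum cost for 54 units: 547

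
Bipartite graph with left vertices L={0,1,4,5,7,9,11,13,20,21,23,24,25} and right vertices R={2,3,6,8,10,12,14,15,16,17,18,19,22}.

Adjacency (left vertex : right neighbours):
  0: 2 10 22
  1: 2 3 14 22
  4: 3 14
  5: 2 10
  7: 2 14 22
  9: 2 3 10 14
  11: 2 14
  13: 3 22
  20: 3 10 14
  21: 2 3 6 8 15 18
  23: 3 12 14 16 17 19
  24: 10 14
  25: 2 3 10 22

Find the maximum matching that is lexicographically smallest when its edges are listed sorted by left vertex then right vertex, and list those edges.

Lex-smallest maximum matching: {(0,2), (1,3), (4,14), (5,10), (7,22), (21,6), (23,12)}

|M| = 7 (so the lex-smallest maximum matching has 7 edges)
process left vertices in ascending order; for each, take the smallest-labelled available neighbour that still permits 7 edges overall, or leave it unmatched if none does
lex-smallest matching: {0-2, 1-3, 4-14, 5-10, 7-22, 21-6, 23-12}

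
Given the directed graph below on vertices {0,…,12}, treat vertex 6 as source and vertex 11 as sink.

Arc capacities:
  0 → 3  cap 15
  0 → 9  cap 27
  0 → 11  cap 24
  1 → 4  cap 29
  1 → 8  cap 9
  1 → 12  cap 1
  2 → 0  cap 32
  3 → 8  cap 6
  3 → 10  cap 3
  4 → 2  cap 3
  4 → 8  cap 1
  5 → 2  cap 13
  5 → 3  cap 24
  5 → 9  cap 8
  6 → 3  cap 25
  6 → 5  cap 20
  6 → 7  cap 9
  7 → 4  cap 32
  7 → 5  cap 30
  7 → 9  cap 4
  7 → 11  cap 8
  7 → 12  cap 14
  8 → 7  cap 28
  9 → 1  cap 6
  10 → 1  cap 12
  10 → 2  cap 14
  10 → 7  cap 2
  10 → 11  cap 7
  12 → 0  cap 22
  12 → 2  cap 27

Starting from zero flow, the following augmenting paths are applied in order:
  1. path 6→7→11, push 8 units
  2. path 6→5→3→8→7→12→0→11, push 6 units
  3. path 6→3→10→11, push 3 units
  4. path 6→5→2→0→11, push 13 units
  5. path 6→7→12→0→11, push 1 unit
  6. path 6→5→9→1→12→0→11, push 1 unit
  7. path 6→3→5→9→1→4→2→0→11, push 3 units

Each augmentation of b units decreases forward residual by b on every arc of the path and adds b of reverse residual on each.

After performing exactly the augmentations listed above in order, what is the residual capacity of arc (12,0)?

Residual capacity of (12,0): 14

after path 1 (6→7→11, push 8): res(12,0)=22
after path 2 (6→5→3→8→7→12→0→11, push 6): res(12,0)=16
after path 3 (6→3→10→11, push 3): res(12,0)=16
after path 4 (6→5→2→0→11, push 13): res(12,0)=16
after path 5 (6→7→12→0→11, push 1): res(12,0)=15
after path 6 (6→5→9→1→12→0→11, push 1): res(12,0)=14
after path 7 (6→3→5→9→1→4→2→0→11, push 3): res(12,0)=14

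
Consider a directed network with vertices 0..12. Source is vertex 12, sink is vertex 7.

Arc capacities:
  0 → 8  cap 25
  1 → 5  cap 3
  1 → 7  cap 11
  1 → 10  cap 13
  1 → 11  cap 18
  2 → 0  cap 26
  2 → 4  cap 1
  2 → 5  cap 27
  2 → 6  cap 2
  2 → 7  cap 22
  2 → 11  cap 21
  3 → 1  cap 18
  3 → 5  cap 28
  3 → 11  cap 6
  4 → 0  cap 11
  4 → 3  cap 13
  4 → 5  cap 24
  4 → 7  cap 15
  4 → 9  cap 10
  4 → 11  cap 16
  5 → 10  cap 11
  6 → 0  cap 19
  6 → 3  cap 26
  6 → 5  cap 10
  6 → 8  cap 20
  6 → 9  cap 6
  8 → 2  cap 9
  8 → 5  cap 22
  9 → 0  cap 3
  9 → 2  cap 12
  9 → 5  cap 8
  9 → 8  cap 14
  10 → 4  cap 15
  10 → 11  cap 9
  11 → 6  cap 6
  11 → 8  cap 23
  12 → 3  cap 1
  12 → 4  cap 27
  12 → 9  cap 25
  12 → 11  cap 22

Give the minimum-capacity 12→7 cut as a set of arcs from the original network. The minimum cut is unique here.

Min-cut arcs: {(1,7), (4,7), (8,2), (9,2)} (total capacity 47)

augment #1: 12→4→7 push 15
augment #2: 12→3→1→7 push 1
augment #3: 12→9→2→7 push 12
augment #4: 12→4→3→1→7 push 10
augment #5: 12→9→8→2→7 push 9
max flow = 47; residual-reachable set from 12 gives S-side
cut edges (S→T): {(1,7), (4,7), (8,2), (9,2)} total cap 47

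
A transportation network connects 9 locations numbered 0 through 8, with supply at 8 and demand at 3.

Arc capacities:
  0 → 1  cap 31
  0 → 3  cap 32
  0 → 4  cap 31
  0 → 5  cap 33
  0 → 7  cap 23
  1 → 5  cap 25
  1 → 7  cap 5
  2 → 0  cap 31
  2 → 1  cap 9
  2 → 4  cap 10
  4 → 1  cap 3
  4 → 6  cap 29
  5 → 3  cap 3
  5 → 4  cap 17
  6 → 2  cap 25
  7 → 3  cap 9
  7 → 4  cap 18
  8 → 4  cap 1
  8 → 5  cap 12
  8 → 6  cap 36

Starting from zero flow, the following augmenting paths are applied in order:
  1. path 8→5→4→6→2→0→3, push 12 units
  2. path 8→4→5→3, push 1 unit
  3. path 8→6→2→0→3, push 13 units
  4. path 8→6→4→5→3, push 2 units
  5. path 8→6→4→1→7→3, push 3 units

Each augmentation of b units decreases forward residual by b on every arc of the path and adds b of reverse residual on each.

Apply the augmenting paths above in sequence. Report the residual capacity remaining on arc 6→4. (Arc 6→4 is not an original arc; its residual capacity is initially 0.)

Residual capacity of (6,4): 7

after path 1 (8→5→4→6→2→0→3, push 12): res(6,4)=12
after path 2 (8→4→5→3, push 1): res(6,4)=12
after path 3 (8→6→2→0→3, push 13): res(6,4)=12
after path 4 (8→6→4→5→3, push 2): res(6,4)=10
after path 5 (8→6→4→1→7→3, push 3): res(6,4)=7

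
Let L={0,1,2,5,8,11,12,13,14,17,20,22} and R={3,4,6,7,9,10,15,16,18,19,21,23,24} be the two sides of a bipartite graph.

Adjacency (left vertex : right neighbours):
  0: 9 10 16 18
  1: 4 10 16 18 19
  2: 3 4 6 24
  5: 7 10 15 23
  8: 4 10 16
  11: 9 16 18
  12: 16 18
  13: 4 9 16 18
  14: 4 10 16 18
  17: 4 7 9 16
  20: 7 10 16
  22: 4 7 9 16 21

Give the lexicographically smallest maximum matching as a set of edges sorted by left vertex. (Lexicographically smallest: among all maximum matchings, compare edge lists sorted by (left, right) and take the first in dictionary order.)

|M| = 10 (so the lex-smallest maximum matching has 10 edges)
process left vertices in ascending order; for each, take the smallest-labelled available neighbour that still permits 10 edges overall, or leave it unmatched if none does
lex-smallest matching: {0-9, 1-19, 2-3, 5-15, 8-4, 11-16, 12-18, 14-10, 17-7, 22-21}

Lex-smallest maximum matching: {(0,9), (1,19), (2,3), (5,15), (8,4), (11,16), (12,18), (14,10), (17,7), (22,21)}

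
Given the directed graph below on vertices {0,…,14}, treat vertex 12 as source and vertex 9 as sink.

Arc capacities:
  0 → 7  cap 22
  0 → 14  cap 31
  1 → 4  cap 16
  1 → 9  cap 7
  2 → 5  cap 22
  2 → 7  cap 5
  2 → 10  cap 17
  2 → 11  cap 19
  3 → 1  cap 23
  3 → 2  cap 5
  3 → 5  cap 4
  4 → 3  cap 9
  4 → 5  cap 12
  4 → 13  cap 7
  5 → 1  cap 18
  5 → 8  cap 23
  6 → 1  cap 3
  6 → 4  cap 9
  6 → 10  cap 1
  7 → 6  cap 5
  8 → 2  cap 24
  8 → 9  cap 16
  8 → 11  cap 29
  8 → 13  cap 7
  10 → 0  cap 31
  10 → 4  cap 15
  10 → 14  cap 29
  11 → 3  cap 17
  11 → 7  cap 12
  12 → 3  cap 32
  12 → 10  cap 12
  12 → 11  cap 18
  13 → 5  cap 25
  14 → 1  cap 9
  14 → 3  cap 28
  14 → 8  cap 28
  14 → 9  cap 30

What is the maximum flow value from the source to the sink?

Maximum flow value: 48

augment #1: 12→3→1→9 bottleneck 7, total now 7
augment #2: 12→10→14→9 bottleneck 12, total now 19
augment #3: 12→3→5→8→9 bottleneck 4, total now 23
augment #4: 12→3→2→5→8→9 bottleneck 5, total now 28
augment #5: 12→3→1→4→5→8→9 bottleneck 7, total now 35
augment #6: 12→11→7→6→10→14→9 bottleneck 1, total now 36
augment #7: 12→3→1→4→5→2→10→14→9 bottleneck 5, total now 41
augment #8: 12→3→1→4→13→5→8→2→10→14→9 bottleneck 4, total now 45
augment #9: 12→11→7→6→4→13→5→8→2→10→14→9 bottleneck 3, total now 48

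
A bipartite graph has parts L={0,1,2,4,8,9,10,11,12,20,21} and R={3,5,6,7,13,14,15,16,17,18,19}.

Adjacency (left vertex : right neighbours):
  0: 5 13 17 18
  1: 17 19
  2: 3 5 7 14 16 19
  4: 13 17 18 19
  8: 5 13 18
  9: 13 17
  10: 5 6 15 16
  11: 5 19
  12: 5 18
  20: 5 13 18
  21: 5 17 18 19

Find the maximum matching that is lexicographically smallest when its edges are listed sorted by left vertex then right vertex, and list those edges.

|M| = 7 (so the lex-smallest maximum matching has 7 edges)
process left vertices in ascending order; for each, take the smallest-labelled available neighbour that still permits 7 edges overall, or leave it unmatched if none does
lex-smallest matching: {0-5, 1-17, 2-3, 4-13, 8-18, 10-6, 11-19}

Lex-smallest maximum matching: {(0,5), (1,17), (2,3), (4,13), (8,18), (10,6), (11,19)}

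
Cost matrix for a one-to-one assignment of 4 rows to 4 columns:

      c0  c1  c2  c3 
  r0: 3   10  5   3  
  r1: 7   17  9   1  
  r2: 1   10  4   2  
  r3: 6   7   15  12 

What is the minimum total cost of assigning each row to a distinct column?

optimal assignment: row0→col2 (cost 5), row1→col3 (cost 1), row2→col0 (cost 1), row3→col1 (cost 7)
total = 5 + 1 + 1 + 7 = 14

Minimum assignment cost: 14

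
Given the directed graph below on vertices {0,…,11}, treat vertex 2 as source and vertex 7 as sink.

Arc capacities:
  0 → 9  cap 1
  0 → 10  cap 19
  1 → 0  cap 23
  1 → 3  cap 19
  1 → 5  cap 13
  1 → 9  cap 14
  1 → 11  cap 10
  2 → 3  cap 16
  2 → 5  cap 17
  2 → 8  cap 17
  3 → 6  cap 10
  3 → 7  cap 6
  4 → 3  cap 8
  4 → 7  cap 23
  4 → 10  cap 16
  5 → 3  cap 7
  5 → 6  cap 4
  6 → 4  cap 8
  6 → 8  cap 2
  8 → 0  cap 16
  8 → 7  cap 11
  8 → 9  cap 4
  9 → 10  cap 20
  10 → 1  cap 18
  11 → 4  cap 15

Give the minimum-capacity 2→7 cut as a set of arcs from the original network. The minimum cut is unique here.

Min-cut arcs: {(2,8), (3,7), (6,4), (6,8)} (total capacity 33)

augment #1: 2→3→7 push 6
augment #2: 2→8→7 push 11
augment #3: 2→3→6→4→7 push 8
augment #4: 2→8→0→10→1→11→4→7 push 6
augment #5: 2→3→6→8→0→10→1→11→4→7 push 2
max flow = 33; residual-reachable set from 2 gives S-side
cut edges (S→T): {(2,8), (3,7), (6,4), (6,8)} total cap 33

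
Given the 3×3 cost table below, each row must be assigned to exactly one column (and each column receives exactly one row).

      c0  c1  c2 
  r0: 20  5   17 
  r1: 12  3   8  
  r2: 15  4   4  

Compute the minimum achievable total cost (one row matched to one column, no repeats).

Minimum assignment cost: 21

optimal assignment: row0→col1 (cost 5), row1→col0 (cost 12), row2→col2 (cost 4)
total = 5 + 12 + 4 = 21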